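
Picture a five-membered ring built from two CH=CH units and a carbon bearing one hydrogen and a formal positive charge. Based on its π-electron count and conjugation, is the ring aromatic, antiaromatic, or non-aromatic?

Antiaromatic

The p orbitals form a continuous loop: the double-bond atoms are sp², each contributing one p electron; the carbocation has an empty p orbital. The ring is fully conjugated.
Counting π electrons: 2 × 2 = 4 from the double-bond units + 0 from the CH(+) atom = 4.
With 4 = 4·1 π electrons, Hückel's rule classifies the planar ring as antiaromatic.
(This ring is the cyclopentadienyl cation.)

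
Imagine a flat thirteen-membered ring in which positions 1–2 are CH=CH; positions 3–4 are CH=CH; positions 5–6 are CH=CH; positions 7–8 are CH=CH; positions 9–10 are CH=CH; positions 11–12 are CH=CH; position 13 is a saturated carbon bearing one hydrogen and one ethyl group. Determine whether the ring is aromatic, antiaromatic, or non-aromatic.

Non-aromatic

The CH(ethyl) position has four σ bonds — that saturated carbon is sp³ and has no p orbital in the ring π system — so the cyclic conjugation is interrupted.
Hückel's rule only applies to fully conjugated rings, so this one is simply non-aromatic.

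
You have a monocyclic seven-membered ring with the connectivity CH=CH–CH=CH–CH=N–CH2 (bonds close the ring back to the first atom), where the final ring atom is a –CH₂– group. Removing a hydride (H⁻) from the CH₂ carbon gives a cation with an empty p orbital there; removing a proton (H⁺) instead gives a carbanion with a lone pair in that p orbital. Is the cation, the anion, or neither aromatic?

The cation

Both ions have a continuous loop of p orbitals — each ring atom is sp².
Cation: 3 × 2 + 0 = 6 π electrons → 4(1)+2, aromatic.
Anion: 3 × 2 + 2 = 8 π electrons → 4(2), antiaromatic.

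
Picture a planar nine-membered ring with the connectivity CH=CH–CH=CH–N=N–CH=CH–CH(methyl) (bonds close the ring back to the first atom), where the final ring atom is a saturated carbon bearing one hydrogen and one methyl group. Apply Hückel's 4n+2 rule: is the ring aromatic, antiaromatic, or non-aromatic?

Non-aromatic

The CH(methyl) position has four σ bonds — that saturated carbon is sp³ and has no p orbital in the ring π system — so the cyclic conjugation is interrupted.
A ring that is not fully conjugated cannot be aromatic or antiaromatic regardless of its π-electron count.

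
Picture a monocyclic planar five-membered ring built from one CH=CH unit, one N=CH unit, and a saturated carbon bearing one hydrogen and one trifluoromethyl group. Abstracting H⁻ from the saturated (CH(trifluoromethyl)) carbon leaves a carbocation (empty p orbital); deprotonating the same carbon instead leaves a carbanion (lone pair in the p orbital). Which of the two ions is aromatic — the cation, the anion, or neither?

The anion

In either ion the ring is fully conjugated: every atom, including the new sp² carbon, supplies a p orbital.
Cation: 2 × 2 + 0 = 4 π electrons → 4(1), antiaromatic.
Anion: 2 × 2 + 2 = 6 π electrons → 4(1)+2, aromatic.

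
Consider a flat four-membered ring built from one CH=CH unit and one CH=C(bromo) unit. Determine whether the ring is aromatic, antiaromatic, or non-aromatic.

Antiaromatic

Every ring atom contributes a p orbital perpendicular to the ring (every atom in a ring double bond is sp² and brings one electron to the p orbital), so the π system is cyclic and fully conjugated.
Tallying contributions gives 2 × 2 = 4 from the 2 double-bond units.
4 = 4(1); a planar, fully conjugated 4n system is antiaromatic.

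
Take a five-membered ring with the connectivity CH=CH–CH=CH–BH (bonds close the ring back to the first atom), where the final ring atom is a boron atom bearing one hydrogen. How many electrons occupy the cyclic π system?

Every ring atom contributes a p orbital perpendicular to the ring (each doubly-bonded ring atom is sp² with one p-orbital electron; the boron has an empty p orbital), so the π system is cyclic and fully conjugated.
Adding the contributions, 2 × 2 = 4 from the double-bond units + 0 from the BH atom = 4.

4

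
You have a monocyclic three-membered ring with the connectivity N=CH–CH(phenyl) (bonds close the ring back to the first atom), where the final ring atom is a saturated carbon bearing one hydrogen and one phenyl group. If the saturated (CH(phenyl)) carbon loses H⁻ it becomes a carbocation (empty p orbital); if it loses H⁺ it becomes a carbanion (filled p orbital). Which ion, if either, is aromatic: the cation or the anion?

The cation

Once that carbon is sp², every ring atom has a p orbital and both ions are fully conjugated.
Cation: 1 × 2 + 0 = 2 π electrons → 4(0)+2, aromatic.
Anion: 1 × 2 + 2 = 4 π electrons → 4(1), antiaromatic.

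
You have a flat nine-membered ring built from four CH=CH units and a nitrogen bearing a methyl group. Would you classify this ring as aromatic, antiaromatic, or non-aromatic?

Check conjugation: each doubly-bonded ring atom is sp² with one p-orbital electron; the pyrrole-type nitrogen donates its lone pair from the p orbital — every position has a p orbital, so the cyclic π system is continuous.
Tallying contributions gives 4 × 2 = 8 from the double-bond units + 2 from the N(methyl) atom = 10.
10 = 4(2) + 2, which satisfies Hückel's 4n+2 rule.

Aromatic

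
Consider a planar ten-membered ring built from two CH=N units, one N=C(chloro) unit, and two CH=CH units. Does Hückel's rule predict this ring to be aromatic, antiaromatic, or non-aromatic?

Aromatic

The p orbitals form a continuous loop: every atom in a ring double bond is sp² and brings one electron to the p orbital; the doubly-bonded nitrogens are pyridine-type — their lone pairs lie in the ring plane, leaving one electron in the p orbital. The ring is fully conjugated.
Adding the contributions, 5 × 2 = 10 from the 5 double-bond units.
Since 10 = 4·2 + 2, the ring meets the 4n+2 criterion.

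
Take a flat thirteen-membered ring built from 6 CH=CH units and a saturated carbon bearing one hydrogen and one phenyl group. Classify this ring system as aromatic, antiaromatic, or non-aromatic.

The CH(phenyl) position has four σ bonds — that saturated carbon is sp³ and has no p orbital in the ring π system — so the cyclic conjugation is interrupted.
A ring that is not fully conjugated cannot be aromatic or antiaromatic regardless of its π-electron count.

Non-aromatic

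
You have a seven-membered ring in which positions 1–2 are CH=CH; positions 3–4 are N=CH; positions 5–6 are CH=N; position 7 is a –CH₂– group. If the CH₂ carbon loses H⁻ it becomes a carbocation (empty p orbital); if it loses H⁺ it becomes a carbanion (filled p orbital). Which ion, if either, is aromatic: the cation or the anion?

The cation

In both ions every ring atom is sp² and contributes a p orbital, so both rings are fully conjugated.
Cation: 3 × 2 + 0 = 6 π electrons → 4(1)+2, aromatic.
Anion: 3 × 2 + 2 = 8 π electrons → 4(2), antiaromatic.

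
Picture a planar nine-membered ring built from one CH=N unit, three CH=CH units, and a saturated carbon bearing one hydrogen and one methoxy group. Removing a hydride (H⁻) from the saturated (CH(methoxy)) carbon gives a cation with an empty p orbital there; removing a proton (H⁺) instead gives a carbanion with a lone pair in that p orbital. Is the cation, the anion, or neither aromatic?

The anion

In both ions every ring atom is sp² and contributes a p orbital, so both rings are fully conjugated.
Cation: 4 × 2 + 0 = 8 π electrons → 4(2), antiaromatic.
Anion: 4 × 2 + 2 = 10 π electrons → 4(2)+2, aromatic.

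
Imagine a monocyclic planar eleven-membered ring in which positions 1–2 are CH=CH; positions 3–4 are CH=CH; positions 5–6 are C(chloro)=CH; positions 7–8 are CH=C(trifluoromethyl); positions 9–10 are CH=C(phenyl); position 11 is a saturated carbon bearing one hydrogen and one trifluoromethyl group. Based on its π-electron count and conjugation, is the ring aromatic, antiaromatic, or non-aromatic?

Non-aromatic

Because that saturated carbon is sp³ and has no p orbital in the ring π system at the CH(trifluoromethyl) position, the π system cannot extend all the way around the ring.
Hückel's rule only applies to fully conjugated rings, so this one is simply non-aromatic.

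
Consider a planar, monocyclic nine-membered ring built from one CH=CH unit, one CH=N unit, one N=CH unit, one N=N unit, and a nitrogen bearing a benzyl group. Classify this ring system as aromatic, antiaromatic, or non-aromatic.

Every ring atom contributes a p orbital perpendicular to the ring (the double-bond atoms are sp², each contributing one p electron; the doubly-bonded nitrogens are pyridine-type — their lone pairs lie in the ring plane, leaving one electron in the p orbital; the pyrrole-type nitrogen donates its lone pair from the p orbital), so the π system is cyclic and fully conjugated.
Counting π electrons: 4 × 2 = 8 from the double-bond units + 2 from the N(benzyl) atom = 10.
With 10 π electrons (n = 2), the Hückel 4n+2 condition holds.

Aromatic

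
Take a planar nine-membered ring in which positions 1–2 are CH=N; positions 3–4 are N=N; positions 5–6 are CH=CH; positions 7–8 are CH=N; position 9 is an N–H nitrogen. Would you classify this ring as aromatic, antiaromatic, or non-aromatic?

Aromatic

All ring atoms are sp² and supply a p orbital to the ring (the double-bond atoms are sp², each contributing one p electron; the doubly-bonded nitrogens are pyridine-type — their lone pairs lie in the ring plane, leaving one electron in the p orbital; the pyrrole-type nitrogen donates its lone pair from the p orbital); the conjugation is uninterrupted.
π-electron count: 4 × 2 = 8 from the double-bond units + 2 from the NH atom = 10.
Since 10 = 4·2 + 2, the ring meets the 4n+2 criterion.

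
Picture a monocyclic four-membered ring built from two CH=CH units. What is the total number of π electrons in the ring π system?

All ring atoms are sp² and supply a p orbital to the ring (every atom in a ring double bond is sp² and brings one electron to the p orbital); the conjugation is uninterrupted.
Counting π electrons: 2 × 2 = 4 from the 2 double-bond units.

4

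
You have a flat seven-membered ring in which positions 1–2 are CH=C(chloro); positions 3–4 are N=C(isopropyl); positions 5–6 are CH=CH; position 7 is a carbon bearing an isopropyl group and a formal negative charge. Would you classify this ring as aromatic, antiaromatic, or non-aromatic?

Antiaromatic

Check conjugation: each doubly-bonded ring atom is sp² with one p-orbital electron; each =N– nitrogen is pyridine-type (lone pair in the sp² plane, one electron in the p orbital); the carbanion's lone pair occupies the p orbital — every position has a p orbital, so the cyclic π system is continuous.
π-electron count: 3 × 2 = 6 from the double-bond units + 2 from the C(isopropyl)(-) atom = 8.
8 = 4(2); a planar, fully conjugated 4n system is antiaromatic.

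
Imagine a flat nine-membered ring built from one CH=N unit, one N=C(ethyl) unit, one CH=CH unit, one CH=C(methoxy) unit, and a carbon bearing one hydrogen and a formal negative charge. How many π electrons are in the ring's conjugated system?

Every ring atom contributes a p orbital perpendicular to the ring (the double-bond atoms are sp², each contributing one p electron; each sp² =N– keeps its lone pair in-plane and puts one electron into the π system; the carbanion's lone pair occupies the p orbital), so the π system is cyclic and fully conjugated.
π-electron count: 4 × 2 = 8 from the double-bond units + 2 from the CH(-) atom = 10.

10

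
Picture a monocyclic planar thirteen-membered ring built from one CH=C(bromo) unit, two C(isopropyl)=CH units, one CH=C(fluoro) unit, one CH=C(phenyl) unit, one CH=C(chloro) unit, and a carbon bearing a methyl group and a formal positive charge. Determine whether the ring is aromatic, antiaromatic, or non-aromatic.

Antiaromatic

Every ring atom contributes a p orbital perpendicular to the ring (each doubly-bonded ring atom is sp² with one p-orbital electron; the carbocation has an empty p orbital), so the π system is cyclic and fully conjugated.
Counting π electrons: 6 × 2 = 12 from the double-bond units + 0 from the C(methyl)(+) atom = 12.
With 12 = 4·3 π electrons, Hückel's rule classifies the planar ring as antiaromatic.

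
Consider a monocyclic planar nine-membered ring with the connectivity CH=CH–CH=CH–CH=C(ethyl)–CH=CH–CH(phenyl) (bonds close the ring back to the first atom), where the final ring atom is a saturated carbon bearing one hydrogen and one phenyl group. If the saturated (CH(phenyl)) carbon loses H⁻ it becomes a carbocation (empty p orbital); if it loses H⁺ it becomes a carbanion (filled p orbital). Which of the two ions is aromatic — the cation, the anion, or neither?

In either ion the ring is fully conjugated: every atom, including the new sp² carbon, supplies a p orbital.
Cation: 4 × 2 + 0 = 8 π electrons → 4(2), antiaromatic.
Anion: 4 × 2 + 2 = 10 π electrons → 4(2)+2, aromatic.

The anion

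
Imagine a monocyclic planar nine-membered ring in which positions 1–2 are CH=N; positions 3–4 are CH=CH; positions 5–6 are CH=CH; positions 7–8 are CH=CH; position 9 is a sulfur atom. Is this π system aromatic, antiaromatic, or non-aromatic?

Every ring atom contributes a p orbital perpendicular to the ring (the double-bond atoms are sp², each contributing one p electron; each =N– nitrogen is pyridine-type (lone pair in the sp² plane, one electron in the p orbital); the sulfur donates one lone pair from its p orbital), so the π system is cyclic and fully conjugated.
Adding the contributions, 4 × 2 = 8 from the double-bond units + 2 from the S atom = 10.
That gives a 4n+2 count (10, n = 2).

Aromatic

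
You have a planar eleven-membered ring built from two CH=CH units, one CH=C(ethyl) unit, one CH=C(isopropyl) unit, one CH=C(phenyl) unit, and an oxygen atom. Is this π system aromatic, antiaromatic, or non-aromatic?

All ring atoms are sp² and supply a p orbital to the ring (each doubly-bonded ring atom is sp² with one p-orbital electron; the oxygen donates one lone pair from its p orbital); the conjugation is uninterrupted.
Counting π electrons: 5 × 2 = 10 from the double-bond units + 2 from the O atom = 12.
With 12 = 4·3 π electrons, Hückel's rule classifies the planar ring as antiaromatic.

Antiaromatic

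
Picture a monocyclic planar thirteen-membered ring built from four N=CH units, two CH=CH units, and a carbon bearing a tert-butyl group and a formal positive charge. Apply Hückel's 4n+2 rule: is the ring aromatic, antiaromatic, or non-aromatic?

The p orbitals form a continuous loop: the double-bond atoms are sp², each contributing one p electron; each sp² =N– keeps its lone pair in-plane and puts one electron into the π system; the carbocation has an empty p orbital. The ring is fully conjugated.
Tallying contributions gives 6 × 2 = 12 from the double-bond units + 0 from the C(tert-butyl)(+) atom = 12.
12 = 4(3); a planar, fully conjugated 4n system is antiaromatic.

Antiaromatic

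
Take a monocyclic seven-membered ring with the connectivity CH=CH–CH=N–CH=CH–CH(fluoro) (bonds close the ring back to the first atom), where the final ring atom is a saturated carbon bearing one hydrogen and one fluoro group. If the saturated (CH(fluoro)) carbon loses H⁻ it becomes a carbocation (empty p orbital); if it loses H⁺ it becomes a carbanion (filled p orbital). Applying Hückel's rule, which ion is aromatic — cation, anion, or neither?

Once that carbon is sp², every ring atom has a p orbital and both ions are fully conjugated.
Cation: 3 × 2 + 0 = 6 π electrons → 4(1)+2, aromatic.
Anion: 3 × 2 + 2 = 8 π electrons → 4(2), antiaromatic.

The cation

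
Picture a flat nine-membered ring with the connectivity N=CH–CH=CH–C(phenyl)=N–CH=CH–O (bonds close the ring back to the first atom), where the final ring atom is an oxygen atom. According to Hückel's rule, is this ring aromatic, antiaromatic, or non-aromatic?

Aromatic

Every ring atom contributes a p orbital perpendicular to the ring (every atom in a ring double bond is sp² and brings one electron to the p orbital; the doubly-bonded nitrogens are pyridine-type — their lone pairs lie in the ring plane, leaving one electron in the p orbital; the oxygen donates one lone pair from its p orbital), so the π system is cyclic and fully conjugated.
Adding the contributions, 4 × 2 = 8 from the double-bond units + 2 from the O atom = 10.
That gives a 4n+2 count (10, n = 2).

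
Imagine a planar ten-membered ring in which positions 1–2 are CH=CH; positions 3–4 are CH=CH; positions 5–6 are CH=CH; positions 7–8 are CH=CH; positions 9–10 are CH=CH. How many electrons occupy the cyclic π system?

10

Every ring atom contributes a p orbital perpendicular to the ring (every atom in a ring double bond is sp² and brings one electron to the p orbital), so the π system is cyclic and fully conjugated.
Adding the contributions, 5 × 2 = 10 from the 5 double-bond units.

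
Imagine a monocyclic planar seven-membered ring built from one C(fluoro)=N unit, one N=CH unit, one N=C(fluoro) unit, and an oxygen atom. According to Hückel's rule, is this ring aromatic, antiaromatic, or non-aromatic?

All ring atoms are sp² and supply a p orbital to the ring (every atom in a ring double bond is sp² and brings one electron to the p orbital; each sp² =N– keeps its lone pair in-plane and puts one electron into the π system; the oxygen donates one lone pair from its p orbital); the conjugation is uninterrupted.
Counting π electrons: 3 × 2 = 6 from the double-bond units + 2 from the O atom = 8.
8 = 4(2); a planar, fully conjugated 4n system is antiaromatic.

Antiaromatic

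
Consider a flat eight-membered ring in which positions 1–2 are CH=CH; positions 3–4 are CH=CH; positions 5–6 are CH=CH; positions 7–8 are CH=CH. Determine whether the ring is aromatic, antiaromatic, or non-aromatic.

Antiaromatic

Every ring atom contributes a p orbital perpendicular to the ring (every atom in a ring double bond is sp² and brings one electron to the p orbital), so the π system is cyclic and fully conjugated.
π-electron count: 4 × 2 = 8 from the 4 double-bond units.
8 is a 4n count (n = 2), so the planar conjugated ring is antiaromatic.
This is cyclooctatetraene.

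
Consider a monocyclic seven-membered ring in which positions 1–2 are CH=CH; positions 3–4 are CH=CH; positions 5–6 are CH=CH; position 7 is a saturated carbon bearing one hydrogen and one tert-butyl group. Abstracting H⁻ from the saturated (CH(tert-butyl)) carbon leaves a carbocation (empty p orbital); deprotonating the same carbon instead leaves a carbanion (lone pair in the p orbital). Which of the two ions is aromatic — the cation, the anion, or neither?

The cation

In either ion the ring is fully conjugated: every atom, including the new sp² carbon, supplies a p orbital.
Cation: 3 × 2 + 0 = 6 π electrons → 4(1)+2, aromatic.
Anion: 3 × 2 + 2 = 8 π electrons → 4(2), antiaromatic.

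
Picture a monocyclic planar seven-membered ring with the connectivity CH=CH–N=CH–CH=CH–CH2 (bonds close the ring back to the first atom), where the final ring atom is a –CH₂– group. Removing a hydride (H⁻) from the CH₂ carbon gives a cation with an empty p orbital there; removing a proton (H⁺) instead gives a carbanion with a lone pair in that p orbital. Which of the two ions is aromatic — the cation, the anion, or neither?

Both ions have a continuous loop of p orbitals — each ring atom is sp².
Cation: 3 × 2 + 0 = 6 π electrons → 4(1)+2, aromatic.
Anion: 3 × 2 + 2 = 8 π electrons → 4(2), antiaromatic.

The cation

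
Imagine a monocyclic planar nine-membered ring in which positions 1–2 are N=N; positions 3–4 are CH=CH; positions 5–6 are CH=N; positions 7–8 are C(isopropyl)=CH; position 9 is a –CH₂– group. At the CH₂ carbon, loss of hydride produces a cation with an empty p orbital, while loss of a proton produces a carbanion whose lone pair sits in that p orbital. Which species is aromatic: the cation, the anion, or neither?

The anion

Once that carbon is sp², every ring atom has a p orbital and both ions are fully conjugated.
Cation: 4 × 2 + 0 = 8 π electrons → 4(2), antiaromatic.
Anion: 4 × 2 + 2 = 10 π electrons → 4(2)+2, aromatic.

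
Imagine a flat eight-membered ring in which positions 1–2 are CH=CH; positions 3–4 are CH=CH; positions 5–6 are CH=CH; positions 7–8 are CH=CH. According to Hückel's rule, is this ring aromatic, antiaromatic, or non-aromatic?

Every ring atom contributes a p orbital perpendicular to the ring (each doubly-bonded ring atom is sp² with one p-orbital electron), so the π system is cyclic and fully conjugated.
Counting π electrons: 4 × 2 = 8 from the 4 double-bond units.
With 8 = 4·2 π electrons, Hückel's rule classifies the planar ring as antiaromatic.

Antiaromatic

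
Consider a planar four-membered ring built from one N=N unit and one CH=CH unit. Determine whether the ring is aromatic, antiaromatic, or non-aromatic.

Antiaromatic

All ring atoms are sp² and supply a p orbital to the ring (every atom in a ring double bond is sp² and brings one electron to the p orbital; each sp² =N– keeps its lone pair in-plane and puts one electron into the π system); the conjugation is uninterrupted.
π-electron count: 2 × 2 = 4 from the 2 double-bond units.
With 4 = 4·1 π electrons, Hückel's rule classifies the planar ring as antiaromatic.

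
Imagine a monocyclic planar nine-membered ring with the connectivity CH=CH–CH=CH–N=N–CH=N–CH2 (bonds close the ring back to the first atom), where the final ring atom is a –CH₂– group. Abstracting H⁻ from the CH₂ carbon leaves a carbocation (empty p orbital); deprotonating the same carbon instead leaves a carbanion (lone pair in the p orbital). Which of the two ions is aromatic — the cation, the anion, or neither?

The anion

In both ions every ring atom is sp² and contributes a p orbital, so both rings are fully conjugated.
Cation: 4 × 2 + 0 = 8 π electrons → 4(2), antiaromatic.
Anion: 4 × 2 + 2 = 10 π electrons → 4(2)+2, aromatic.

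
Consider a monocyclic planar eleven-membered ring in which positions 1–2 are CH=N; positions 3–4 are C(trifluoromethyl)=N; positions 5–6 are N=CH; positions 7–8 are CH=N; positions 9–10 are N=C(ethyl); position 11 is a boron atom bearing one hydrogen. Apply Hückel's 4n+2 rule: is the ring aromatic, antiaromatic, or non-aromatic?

Check conjugation: the double-bond atoms are sp², each contributing one p electron; each =N– nitrogen is pyridine-type (lone pair in the sp² plane, one electron in the p orbital); the boron has an empty p orbital — every position has a p orbital, so the cyclic π system is continuous.
π-electron count: 5 × 2 = 10 from the double-bond units + 0 from the BH atom = 10.
With 10 π electrons (n = 2), the Hückel 4n+2 condition holds.

Aromatic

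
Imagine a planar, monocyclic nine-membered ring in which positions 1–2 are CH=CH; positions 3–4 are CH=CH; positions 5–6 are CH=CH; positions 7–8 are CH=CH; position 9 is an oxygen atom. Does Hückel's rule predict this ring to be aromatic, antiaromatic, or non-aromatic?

Every ring atom contributes a p orbital perpendicular to the ring (each doubly-bonded ring atom is sp² with one p-orbital electron; the oxygen donates one lone pair from its p orbital), so the π system is cyclic and fully conjugated.
Counting π electrons: 4 × 2 = 8 from the double-bond units + 2 from the O atom = 10.
10 = 4(2) + 2, which satisfies Hückel's 4n+2 rule.

Aromatic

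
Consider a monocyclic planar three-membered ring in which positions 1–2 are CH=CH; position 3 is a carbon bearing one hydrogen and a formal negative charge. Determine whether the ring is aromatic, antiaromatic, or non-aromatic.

Every ring atom contributes a p orbital perpendicular to the ring (every atom in a ring double bond is sp² and brings one electron to the p orbital; the carbanion's lone pair occupies the p orbital), so the π system is cyclic and fully conjugated.
Counting π electrons: 1 × 2 = 2 from the double-bond unit + 2 from the CH(-) atom = 4.
4 = 4(1); a planar, fully conjugated 4n system is antiaromatic.

Antiaromatic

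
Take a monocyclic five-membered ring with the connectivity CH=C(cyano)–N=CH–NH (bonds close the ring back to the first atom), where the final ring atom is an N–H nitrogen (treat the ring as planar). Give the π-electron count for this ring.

Every ring atom contributes a p orbital perpendicular to the ring (the double-bond atoms are sp², each contributing one p electron; each sp² =N– keeps its lone pair in-plane and puts one electron into the π system; the pyrrole-type nitrogen donates its lone pair from the p orbital), so the π system is cyclic and fully conjugated.
Adding the contributions, 2 × 2 = 4 from the double-bond units + 2 from the NH atom = 6.

6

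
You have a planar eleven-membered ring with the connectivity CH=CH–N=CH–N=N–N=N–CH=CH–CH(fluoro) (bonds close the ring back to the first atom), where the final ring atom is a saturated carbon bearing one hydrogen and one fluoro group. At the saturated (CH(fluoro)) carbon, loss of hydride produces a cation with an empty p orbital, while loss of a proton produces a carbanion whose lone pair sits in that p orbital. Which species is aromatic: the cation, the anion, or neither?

The cation

Both ions have a continuous loop of p orbitals — each ring atom is sp².
Cation: 5 × 2 + 0 = 10 π electrons → 4(2)+2, aromatic.
Anion: 5 × 2 + 2 = 12 π electrons → 4(3), antiaromatic.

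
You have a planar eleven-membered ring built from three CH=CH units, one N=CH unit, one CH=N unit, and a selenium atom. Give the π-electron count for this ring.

12

All ring atoms are sp² and supply a p orbital to the ring (every atom in a ring double bond is sp² and brings one electron to the p orbital; each =N– nitrogen is pyridine-type (lone pair in the sp² plane, one electron in the p orbital); the selenium donates one lone pair from its p orbital); the conjugation is uninterrupted.
Counting π electrons: 5 × 2 = 10 from the double-bond units + 2 from the Se atom = 12.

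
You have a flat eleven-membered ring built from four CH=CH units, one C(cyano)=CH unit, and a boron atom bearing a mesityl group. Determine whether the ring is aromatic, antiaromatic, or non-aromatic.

Aromatic

Every ring atom contributes a p orbital perpendicular to the ring (the double-bond atoms are sp², each contributing one p electron; the boron has an empty p orbital), so the π system is cyclic and fully conjugated.
Counting π electrons: 5 × 2 = 10 from the double-bond units + 0 from the B(mesityl) atom = 10.
10 = 4(2) + 2, which satisfies Hückel's 4n+2 rule.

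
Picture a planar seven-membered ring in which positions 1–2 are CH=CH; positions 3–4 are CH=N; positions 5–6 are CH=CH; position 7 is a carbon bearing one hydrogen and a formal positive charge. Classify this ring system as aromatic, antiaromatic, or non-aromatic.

Aromatic

The p orbitals form a continuous loop: every atom in a ring double bond is sp² and brings one electron to the p orbital; the doubly-bonded nitrogens are pyridine-type — their lone pairs lie in the ring plane, leaving one electron in the p orbital; the carbocation has an empty p orbital. The ring is fully conjugated.
Tallying contributions gives 3 × 2 = 6 from the double-bond units + 0 from the CH(+) atom = 6.
6 = 4(1) + 2, which satisfies Hückel's 4n+2 rule.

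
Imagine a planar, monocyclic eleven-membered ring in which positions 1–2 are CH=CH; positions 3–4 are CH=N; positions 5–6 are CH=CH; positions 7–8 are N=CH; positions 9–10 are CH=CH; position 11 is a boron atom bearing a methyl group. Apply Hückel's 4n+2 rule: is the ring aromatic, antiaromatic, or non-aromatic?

The p orbitals form a continuous loop: each doubly-bonded ring atom is sp² with one p-orbital electron; the doubly-bonded nitrogens are pyridine-type — their lone pairs lie in the ring plane, leaving one electron in the p orbital; the boron has an empty p orbital. The ring is fully conjugated.
Tallying contributions gives 5 × 2 = 10 from the double-bond units + 0 from the B(methyl) atom = 10.
10 = 4(2) + 2, which satisfies Hückel's 4n+2 rule.

Aromatic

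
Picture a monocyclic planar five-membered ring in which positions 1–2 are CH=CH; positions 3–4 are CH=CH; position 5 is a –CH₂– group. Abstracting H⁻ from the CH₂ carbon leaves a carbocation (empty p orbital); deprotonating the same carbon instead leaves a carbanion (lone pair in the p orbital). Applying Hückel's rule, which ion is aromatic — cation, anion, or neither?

In either ion the ring is fully conjugated: every atom, including the new sp² carbon, supplies a p orbital.
Cation: 2 × 2 + 0 = 4 π electrons → 4(1), antiaromatic.
Anion: 2 × 2 + 2 = 6 π electrons → 4(1)+2, aromatic.

The anion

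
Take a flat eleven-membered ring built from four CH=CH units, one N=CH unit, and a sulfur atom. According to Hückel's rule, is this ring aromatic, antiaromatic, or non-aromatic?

Antiaromatic

Every ring atom contributes a p orbital perpendicular to the ring (each doubly-bonded ring atom is sp² with one p-orbital electron; each sp² =N– keeps its lone pair in-plane and puts one electron into the π system; the sulfur donates one lone pair from its p orbital), so the π system is cyclic and fully conjugated.
Counting π electrons: 5 × 2 = 10 from the double-bond units + 2 from the S atom = 12.
12 is a 4n count (n = 3), so the planar conjugated ring is antiaromatic.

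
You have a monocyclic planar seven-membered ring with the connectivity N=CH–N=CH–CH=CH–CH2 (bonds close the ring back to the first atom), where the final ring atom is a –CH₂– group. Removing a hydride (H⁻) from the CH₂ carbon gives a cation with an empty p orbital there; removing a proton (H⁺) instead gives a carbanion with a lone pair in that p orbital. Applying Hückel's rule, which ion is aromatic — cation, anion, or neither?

The cation

Both ions have a continuous loop of p orbitals — each ring atom is sp².
Cation: 3 × 2 + 0 = 6 π electrons → 4(1)+2, aromatic.
Anion: 3 × 2 + 2 = 8 π electrons → 4(2), antiaromatic.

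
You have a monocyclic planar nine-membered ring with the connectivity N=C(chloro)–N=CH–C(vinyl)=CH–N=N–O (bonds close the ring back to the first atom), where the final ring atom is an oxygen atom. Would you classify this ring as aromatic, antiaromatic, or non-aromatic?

Aromatic

The p orbitals form a continuous loop: every atom in a ring double bond is sp² and brings one electron to the p orbital; the doubly-bonded nitrogens are pyridine-type — their lone pairs lie in the ring plane, leaving one electron in the p orbital; the oxygen donates one lone pair from its p orbital. The ring is fully conjugated.
π-electron count: 4 × 2 = 8 from the double-bond units + 2 from the O atom = 10.
That gives a 4n+2 count (10, n = 2).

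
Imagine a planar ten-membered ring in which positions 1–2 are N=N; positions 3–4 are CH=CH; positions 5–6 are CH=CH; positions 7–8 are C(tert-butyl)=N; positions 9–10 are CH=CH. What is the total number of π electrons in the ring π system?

10

Check conjugation: each doubly-bonded ring atom is sp² with one p-orbital electron; each sp² =N– keeps its lone pair in-plane and puts one electron into the π system — every position has a p orbital, so the cyclic π system is continuous.
Counting π electrons: 5 × 2 = 10 from the 5 double-bond units.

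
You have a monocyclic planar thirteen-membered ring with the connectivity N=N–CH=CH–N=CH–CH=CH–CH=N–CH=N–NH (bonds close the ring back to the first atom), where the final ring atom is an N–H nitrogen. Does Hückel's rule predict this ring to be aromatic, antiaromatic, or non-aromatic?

Aromatic

Check conjugation: the double-bond atoms are sp², each contributing one p electron; the doubly-bonded nitrogens are pyridine-type — their lone pairs lie in the ring plane, leaving one electron in the p orbital; the pyrrole-type nitrogen donates its lone pair from the p orbital — every position has a p orbital, so the cyclic π system is continuous.
π-electron count: 6 × 2 = 12 from the double-bond units + 2 from the NH atom = 14.
Since 14 = 4·3 + 2, the ring meets the 4n+2 criterion.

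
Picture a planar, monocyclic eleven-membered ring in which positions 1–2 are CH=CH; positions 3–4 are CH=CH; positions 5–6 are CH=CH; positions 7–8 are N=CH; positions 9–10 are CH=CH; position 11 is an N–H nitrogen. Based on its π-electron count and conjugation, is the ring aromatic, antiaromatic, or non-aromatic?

Check conjugation: each doubly-bonded ring atom is sp² with one p-orbital electron; the doubly-bonded nitrogens are pyridine-type — their lone pairs lie in the ring plane, leaving one electron in the p orbital; the pyrrole-type nitrogen donates its lone pair from the p orbital — every position has a p orbital, so the cyclic π system is continuous.
Counting π electrons: 5 × 2 = 10 from the double-bond units + 2 from the NH atom = 12.
12 is a 4n count (n = 3), so the planar conjugated ring is antiaromatic.

Antiaromatic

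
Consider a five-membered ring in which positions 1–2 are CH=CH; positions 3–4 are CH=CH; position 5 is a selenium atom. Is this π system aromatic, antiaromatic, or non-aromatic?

Aromatic

Check conjugation: every atom in a ring double bond is sp² and brings one electron to the p orbital; the selenium donates one lone pair from its p orbital — every position has a p orbital, so the cyclic π system is continuous.
π-electron count: 2 × 2 = 4 from the double-bond units + 2 from the Se atom = 6.
Since 6 = 4·1 + 2, the ring meets the 4n+2 criterion.
(The species described is selenophene.)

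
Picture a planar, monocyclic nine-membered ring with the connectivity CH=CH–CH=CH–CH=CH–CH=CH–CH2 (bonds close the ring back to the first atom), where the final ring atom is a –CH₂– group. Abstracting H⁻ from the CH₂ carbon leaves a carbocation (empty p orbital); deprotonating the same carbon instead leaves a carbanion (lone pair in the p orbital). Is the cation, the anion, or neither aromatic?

The anion

Both ions have a continuous loop of p orbitals — each ring atom is sp².
Cation: 4 × 2 + 0 = 8 π electrons → 4(2), antiaromatic.
Anion: 4 × 2 + 2 = 10 π electrons → 4(2)+2, aromatic.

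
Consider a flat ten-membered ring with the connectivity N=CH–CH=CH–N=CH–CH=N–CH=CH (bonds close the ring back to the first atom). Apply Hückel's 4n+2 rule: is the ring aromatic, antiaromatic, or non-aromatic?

Check conjugation: every atom in a ring double bond is sp² and brings one electron to the p orbital; the doubly-bonded nitrogens are pyridine-type — their lone pairs lie in the ring plane, leaving one electron in the p orbital — every position has a p orbital, so the cyclic π system is continuous.
Adding the contributions, 5 × 2 = 10 from the 5 double-bond units.
That gives a 4n+2 count (10, n = 2).

Aromatic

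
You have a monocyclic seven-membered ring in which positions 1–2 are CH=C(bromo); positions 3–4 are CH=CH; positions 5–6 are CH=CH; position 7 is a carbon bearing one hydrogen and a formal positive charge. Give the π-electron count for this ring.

All ring atoms are sp² and supply a p orbital to the ring (each doubly-bonded ring atom is sp² with one p-orbital electron; the carbocation has an empty p orbital); the conjugation is uninterrupted.
π-electron count: 3 × 2 = 6 from the double-bond units + 0 from the CH(+) atom = 6.

6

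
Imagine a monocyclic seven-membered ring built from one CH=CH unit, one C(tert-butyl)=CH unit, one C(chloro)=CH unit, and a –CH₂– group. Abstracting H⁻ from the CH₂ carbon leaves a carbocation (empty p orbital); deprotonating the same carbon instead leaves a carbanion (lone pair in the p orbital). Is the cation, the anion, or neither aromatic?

Once that carbon is sp², every ring atom has a p orbital and both ions are fully conjugated.
Cation: 3 × 2 + 0 = 6 π electrons → 4(1)+2, aromatic.
Anion: 3 × 2 + 2 = 8 π electrons → 4(2), antiaromatic.

The cation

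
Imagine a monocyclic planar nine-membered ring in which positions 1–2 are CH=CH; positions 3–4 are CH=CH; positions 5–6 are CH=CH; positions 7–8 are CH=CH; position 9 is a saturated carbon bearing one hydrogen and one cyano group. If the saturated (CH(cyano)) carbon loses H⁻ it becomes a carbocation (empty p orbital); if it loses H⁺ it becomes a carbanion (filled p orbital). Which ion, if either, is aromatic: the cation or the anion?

The anion

In either ion the ring is fully conjugated: every atom, including the new sp² carbon, supplies a p orbital.
Cation: 4 × 2 + 0 = 8 π electrons → 4(2), antiaromatic.
Anion: 4 × 2 + 2 = 10 π electrons → 4(2)+2, aromatic.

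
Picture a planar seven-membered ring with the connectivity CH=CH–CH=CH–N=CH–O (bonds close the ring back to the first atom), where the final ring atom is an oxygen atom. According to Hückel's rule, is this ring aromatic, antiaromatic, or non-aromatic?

Antiaromatic

All ring atoms are sp² and supply a p orbital to the ring (every atom in a ring double bond is sp² and brings one electron to the p orbital; each =N– nitrogen is pyridine-type (lone pair in the sp² plane, one electron in the p orbital); the oxygen donates one lone pair from its p orbital); the conjugation is uninterrupted.
Counting π electrons: 3 × 2 = 6 from the double-bond units + 2 from the O atom = 8.
With 8 = 4·2 π electrons, Hückel's rule classifies the planar ring as antiaromatic.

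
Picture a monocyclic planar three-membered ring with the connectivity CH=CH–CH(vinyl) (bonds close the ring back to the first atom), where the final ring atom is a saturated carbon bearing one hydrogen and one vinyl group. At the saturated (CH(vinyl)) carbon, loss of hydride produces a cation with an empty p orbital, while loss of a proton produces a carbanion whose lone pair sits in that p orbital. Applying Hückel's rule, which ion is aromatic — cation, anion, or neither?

In either ion the ring is fully conjugated: every atom, including the new sp² carbon, supplies a p orbital.
Cation: 1 × 2 + 0 = 2 π electrons → 4(0)+2, aromatic.
Anion: 1 × 2 + 2 = 4 π electrons → 4(1), antiaromatic.

The cation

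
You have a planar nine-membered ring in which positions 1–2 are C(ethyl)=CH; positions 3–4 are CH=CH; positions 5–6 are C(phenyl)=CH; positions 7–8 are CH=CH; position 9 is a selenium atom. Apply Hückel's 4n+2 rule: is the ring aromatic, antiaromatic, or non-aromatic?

Aromatic

All ring atoms are sp² and supply a p orbital to the ring (the double-bond atoms are sp², each contributing one p electron; the selenium donates one lone pair from its p orbital); the conjugation is uninterrupted.
π-electron count: 4 × 2 = 8 from the double-bond units + 2 from the Se atom = 10.
10 = 4(2) + 2, which satisfies Hückel's 4n+2 rule.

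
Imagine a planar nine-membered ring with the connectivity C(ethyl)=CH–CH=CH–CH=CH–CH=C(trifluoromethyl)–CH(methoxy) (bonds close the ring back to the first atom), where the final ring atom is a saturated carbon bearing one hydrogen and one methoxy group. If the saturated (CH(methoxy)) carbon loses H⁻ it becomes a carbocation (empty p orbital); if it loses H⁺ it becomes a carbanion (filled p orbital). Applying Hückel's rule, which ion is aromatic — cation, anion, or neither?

Once that carbon is sp², every ring atom has a p orbital and both ions are fully conjugated.
Cation: 4 × 2 + 0 = 8 π electrons → 4(2), antiaromatic.
Anion: 4 × 2 + 2 = 10 π electrons → 4(2)+2, aromatic.

The anion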